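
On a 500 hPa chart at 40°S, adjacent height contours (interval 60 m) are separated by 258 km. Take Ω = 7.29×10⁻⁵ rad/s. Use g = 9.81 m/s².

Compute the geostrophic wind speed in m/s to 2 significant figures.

24 m/s

Coriolis parameter at 40°S:
f = 2Ω sin φ = 2 × 7.29×10⁻⁵ × sin 40° = 9.37×10⁻⁵ s⁻¹
Height gradient: |∂Z/∂n| = 60 m / 258000 m = 2.33×10⁻⁴
On a pressure surface, geostrophic balance gives V_g = (g/f)|∂Z/∂n|:
V_g = 9.81 × 2.33×10⁻⁴ / 9.37×10⁻⁵ = 24.3 m/s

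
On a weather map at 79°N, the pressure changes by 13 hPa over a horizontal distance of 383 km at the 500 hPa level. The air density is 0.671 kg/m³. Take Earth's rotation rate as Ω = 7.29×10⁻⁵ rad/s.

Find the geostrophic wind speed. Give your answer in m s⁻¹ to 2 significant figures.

Coriolis parameter at 79°N:
f = 2Ω sin φ = 2 × 7.29×10⁻⁵ × sin 79° = 1.43×10⁻⁴ s⁻¹
Pressure gradient: |∂P/∂n| = 1300 Pa / 383000 m = 3.39×10⁻³ Pa/m
Geostrophic balance (pressure-gradient force = Coriolis force):
V_g = (1/(fρ)) |∂P/∂n| = 3.39×10⁻³ / (1.43×10⁻⁴ × 0.671) = 35.3 m/s

35 m s⁻¹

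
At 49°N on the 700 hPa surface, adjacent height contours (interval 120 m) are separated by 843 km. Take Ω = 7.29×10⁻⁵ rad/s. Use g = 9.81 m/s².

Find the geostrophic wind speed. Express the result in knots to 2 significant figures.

25 knots

Coriolis parameter at 49°N:
f = 2Ω sin φ = 2 × 7.29×10⁻⁵ × sin 49° = 1.10×10⁻⁴ s⁻¹
Height gradient: |∂Z/∂n| = 120 m / 843000 m = 1.42×10⁻⁴
On a pressure surface, geostrophic balance gives V_g = (g/f)|∂Z/∂n|:
V_g = 9.81 × 1.42×10⁻⁴ / 1.10×10⁻⁴ = 12.7 m/s
Converting: 12.7 m/s × 1.944 = 25 knots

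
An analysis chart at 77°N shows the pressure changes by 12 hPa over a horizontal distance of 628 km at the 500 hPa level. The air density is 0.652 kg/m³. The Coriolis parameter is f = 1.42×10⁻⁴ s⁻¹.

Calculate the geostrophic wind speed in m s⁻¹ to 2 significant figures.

Pressure gradient: |∂P/∂n| = 1200 Pa / 628000 m = 1.91×10⁻³ Pa/m
Geostrophic balance (pressure-gradient force = Coriolis force):
V_g = (1/(fρ)) |∂P/∂n| = 1.91×10⁻³ / (1.42×10⁻⁴ × 0.652) = 20.6 m/s

21 m s⁻¹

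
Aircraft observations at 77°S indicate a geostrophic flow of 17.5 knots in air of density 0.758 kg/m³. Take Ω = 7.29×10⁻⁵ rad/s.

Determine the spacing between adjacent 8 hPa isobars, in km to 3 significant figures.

825 km

Coriolis parameter at 77°S:
f = 2Ω sin φ = 2 × 7.29×10⁻⁵ × sin 77° = 1.42×10⁻⁴ s⁻¹
Wind speed in SI: 17.5 knots = 9.00 m/s
Geostrophic balance rearranged: |∂P/∂n| = f ρ V_g
|∂P/∂n| = 1.42×10⁻⁴ × 0.758 × 9.00 = 9.69×10⁻⁴ Pa/m
Isobar spacing: Δn = ΔP/|∂P/∂n| = 800 Pa / 9.69×10⁻⁴ Pa/m = 825208 m ≈ 825 km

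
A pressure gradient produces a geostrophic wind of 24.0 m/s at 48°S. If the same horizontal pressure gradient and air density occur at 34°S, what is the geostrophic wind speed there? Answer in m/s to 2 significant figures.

With the same pressure gradient and density, V_g ∝ 1/f ∝ 1/sin φ.
V₂ = V₁ · sin φ₁ / sin φ₂ = 24.0 × sin 48° / sin 34°
V₂ = 24.0 × 0.7431/0.5592 = 32 m/s

32 m/s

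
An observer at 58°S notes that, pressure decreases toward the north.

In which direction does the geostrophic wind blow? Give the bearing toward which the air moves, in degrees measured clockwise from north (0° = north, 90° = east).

270°

The pressure-gradient force points toward the north (bearing 000°).
Geostrophic balance: in the Southern Hemisphere the Coriolis force deflects motion to the left, so the geostrophic wind blows 90° to the left of the pressure-gradient force (low pressure on the right).
Rotating 000° by 90° counterclockwise gives 270° — the wind blows toward the west.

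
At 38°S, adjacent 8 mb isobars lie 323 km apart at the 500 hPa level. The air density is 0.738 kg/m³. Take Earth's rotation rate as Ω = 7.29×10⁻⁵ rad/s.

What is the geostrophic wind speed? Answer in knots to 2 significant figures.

Coriolis parameter at 38°S:
f = 2Ω sin φ = 2 × 7.29×10⁻⁵ × sin 38° = 8.98×10⁻⁵ s⁻¹
Pressure gradient: |∂P/∂n| = 800 Pa / 323000 m = 2.48×10⁻³ Pa/m
Geostrophic balance (pressure-gradient force = Coriolis force):
V_g = (1/(fρ)) |∂P/∂n| = 2.48×10⁻³ / (8.98×10⁻⁵ × 0.738) = 37.4 m/s
Converting: 37.4 m/s × 1.944 = 73 knots

73 knots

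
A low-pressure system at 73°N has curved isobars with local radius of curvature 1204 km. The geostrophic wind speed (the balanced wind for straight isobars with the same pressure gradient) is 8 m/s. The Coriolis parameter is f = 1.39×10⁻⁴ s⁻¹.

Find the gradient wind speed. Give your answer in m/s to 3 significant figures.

Around a low, centrifugal force acts outward with Coriolis, so pressure-gradient force balances both:
(1/ρ)|∂P/∂n| = fV + V²/R  →  V² + fR·V − fR·V_g = 0
With fR = 1.39×10⁻⁴ × 1204×10³ m = 167 m/s:
V = [−fR + √((fR)² + 4 fR V_g)]/2 = [−167 + √(167² + 4×167×8)]/2 = 7.65 m/s
Subgeostrophic (V < V_g = 8 m/s), as expected around a low.

7.65 m/s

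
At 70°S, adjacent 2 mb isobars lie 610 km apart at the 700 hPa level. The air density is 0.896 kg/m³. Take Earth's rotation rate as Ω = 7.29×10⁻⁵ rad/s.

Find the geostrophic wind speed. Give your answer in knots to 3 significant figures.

Coriolis parameter at 70°S:
f = 2Ω sin φ = 2 × 7.29×10⁻⁵ × sin 70° = 1.37×10⁻⁴ s⁻¹
Pressure gradient: |∂P/∂n| = 200 Pa / 610000 m = 3.28×10⁻⁴ Pa/m
Geostrophic balance (pressure-gradient force = Coriolis force):
V_g = (1/(fρ)) |∂P/∂n| = 3.28×10⁻⁴ / (1.37×10⁻⁴ × 0.896) = 2.67 m/s
Converting: 2.67 m/s × 1.944 = 5.19 knots

5.19 knots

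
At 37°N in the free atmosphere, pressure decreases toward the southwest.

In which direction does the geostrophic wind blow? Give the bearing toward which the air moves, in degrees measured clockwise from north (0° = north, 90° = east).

315°

The pressure-gradient force points toward the southwest (bearing 225°).
Geostrophic balance: in the Northern Hemisphere the Coriolis force deflects motion to the right, so the geostrophic wind blows 90° to the right of the pressure-gradient force (low pressure on the left).
Rotating 225° by 90° clockwise gives 315° — the wind blows toward the northwest.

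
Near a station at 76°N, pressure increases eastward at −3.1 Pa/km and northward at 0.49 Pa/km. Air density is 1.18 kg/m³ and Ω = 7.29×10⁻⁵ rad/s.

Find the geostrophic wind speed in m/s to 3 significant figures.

Coriolis parameter at 76°N:
f = 2Ω sin φ = 2 × 7.29×10⁻⁵ × sin 76° = 1.41×10⁻⁴ s⁻¹
Component geostrophic relations (x east, y north):
u_g = −(1/(fρ)) ∂P/∂y,  v_g = (1/(fρ)) ∂P/∂x
u_g = −(0.49×10⁻³)/(1.41×10⁻⁴ × 1.18) = −2.94 m/s;  v_g = (−3.1×10⁻³)/(1.41×10⁻⁴ × 1.18) = −18.6 m/s
|V_g| = √(u_g² + v_g²) = 18.8 m/s

18.8 m/s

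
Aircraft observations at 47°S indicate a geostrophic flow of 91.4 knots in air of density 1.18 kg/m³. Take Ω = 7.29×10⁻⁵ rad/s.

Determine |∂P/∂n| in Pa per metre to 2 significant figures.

5.9×10⁻³ Pa/m

Coriolis parameter at 47°S:
f = 2Ω sin φ = 2 × 7.29×10⁻⁵ × sin 47° = 1.07×10⁻⁴ s⁻¹
Wind speed in SI: 91.4 knots = 47.0 m/s
Geostrophic balance rearranged: |∂P/∂n| = f ρ V_g
|∂P/∂n| = 1.07×10⁻⁴ × 1.18 × 47.0 = 5.92×10⁻³ Pa/m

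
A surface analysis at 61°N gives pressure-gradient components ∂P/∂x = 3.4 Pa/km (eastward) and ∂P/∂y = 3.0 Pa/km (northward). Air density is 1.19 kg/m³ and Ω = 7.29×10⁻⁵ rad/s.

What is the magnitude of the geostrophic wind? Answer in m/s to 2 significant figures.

Coriolis parameter at 61°N:
f = 2Ω sin φ = 2 × 7.29×10⁻⁵ × sin 61° = 1.28×10⁻⁴ s⁻¹
Component geostrophic relations (x east, y north):
u_g = −(1/(fρ)) ∂P/∂y,  v_g = (1/(fρ)) ∂P/∂x
u_g = −(3.0×10⁻³)/(1.28×10⁻⁴ × 1.19) = −19.8 m/s;  v_g = (3.4×10⁻³)/(1.28×10⁻⁴ × 1.19) = 22.4 m/s
|V_g| = √(u_g² + v_g²) = 29.9 m/s

30 m/s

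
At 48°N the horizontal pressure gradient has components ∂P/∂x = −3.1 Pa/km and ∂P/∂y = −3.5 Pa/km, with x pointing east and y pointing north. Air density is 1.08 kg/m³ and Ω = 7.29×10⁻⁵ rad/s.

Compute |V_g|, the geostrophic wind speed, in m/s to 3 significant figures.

Coriolis parameter at 48°N:
f = 2Ω sin φ = 2 × 7.29×10⁻⁵ × sin 48° = 1.08×10⁻⁴ s⁻¹
Component geostrophic relations (x east, y north):
u_g = −(1/(fρ)) ∂P/∂y,  v_g = (1/(fρ)) ∂P/∂x
u_g = −(−3.5×10⁻³)/(1.08×10⁻⁴ × 1.08) = 29.9 m/s;  v_g = (−3.1×10⁻³)/(1.08×10⁻⁴ × 1.08) = −26.5 m/s
|V_g| = √(u_g² + v_g²) = 40.0 m/s

40.0 m/s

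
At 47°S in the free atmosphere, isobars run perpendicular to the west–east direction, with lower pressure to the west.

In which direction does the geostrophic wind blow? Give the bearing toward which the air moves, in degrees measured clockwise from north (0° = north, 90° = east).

180°

The pressure-gradient force points toward the west (bearing 270°).
Geostrophic balance: in the Southern Hemisphere the Coriolis force deflects motion to the left, so the geostrophic wind blows 90° to the left of the pressure-gradient force (low pressure on the right).
Rotating 270° by 90° counterclockwise gives 180° — the wind blows toward the south.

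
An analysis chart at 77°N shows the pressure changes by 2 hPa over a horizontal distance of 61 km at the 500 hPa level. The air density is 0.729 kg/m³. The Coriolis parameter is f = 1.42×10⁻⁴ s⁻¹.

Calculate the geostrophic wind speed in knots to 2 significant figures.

62 knots

Pressure gradient: |∂P/∂n| = 200 Pa / 61000 m = 3.28×10⁻³ Pa/m
Geostrophic balance (pressure-gradient force = Coriolis force):
V_g = (1/(fρ)) |∂P/∂n| = 3.28×10⁻³ / (1.42×10⁻⁴ × 0.729) = 31.7 m/s
Converting: 31.7 m/s × 1.944 = 62 knots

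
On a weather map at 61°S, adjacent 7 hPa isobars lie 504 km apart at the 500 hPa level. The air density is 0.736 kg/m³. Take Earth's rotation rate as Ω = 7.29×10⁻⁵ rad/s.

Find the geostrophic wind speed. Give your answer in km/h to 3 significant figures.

53.3 km/h

Coriolis parameter at 61°S:
f = 2Ω sin φ = 2 × 7.29×10⁻⁵ × sin 61° = 1.28×10⁻⁴ s⁻¹
Pressure gradient: |∂P/∂n| = 700 Pa / 504000 m = 1.39×10⁻³ Pa/m
Geostrophic balance (pressure-gradient force = Coriolis force):
V_g = (1/(fρ)) |∂P/∂n| = 1.39×10⁻³ / (1.28×10⁻⁴ × 0.736) = 14.8 m/s
Converting: 14.8 m/s × 3.6 = 53.3 km/h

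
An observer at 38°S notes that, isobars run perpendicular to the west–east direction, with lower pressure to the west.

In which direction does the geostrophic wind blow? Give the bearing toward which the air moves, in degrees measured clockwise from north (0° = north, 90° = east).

180°

The pressure-gradient force points toward the west (bearing 270°).
Geostrophic balance: in the Southern Hemisphere the Coriolis force deflects motion to the left, so the geostrophic wind blows 90° to the left of the pressure-gradient force (low pressure on the right).
Rotating 270° by 90° counterclockwise gives 180° — the wind blows toward the south.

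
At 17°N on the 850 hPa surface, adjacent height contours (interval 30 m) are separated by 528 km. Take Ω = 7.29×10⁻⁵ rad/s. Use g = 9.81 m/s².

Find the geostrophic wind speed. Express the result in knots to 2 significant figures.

25 knots

Coriolis parameter at 17°N:
f = 2Ω sin φ = 2 × 7.29×10⁻⁵ × sin 17° = 4.26×10⁻⁵ s⁻¹
Height gradient: |∂Z/∂n| = 30 m / 528000 m = 5.68×10⁻⁵
On a pressure surface, geostrophic balance gives V_g = (g/f)|∂Z/∂n|:
V_g = 9.81 × 5.68×10⁻⁵ / 4.26×10⁻⁵ = 13.1 m/s
Converting: 13.1 m/s × 1.944 = 25 knots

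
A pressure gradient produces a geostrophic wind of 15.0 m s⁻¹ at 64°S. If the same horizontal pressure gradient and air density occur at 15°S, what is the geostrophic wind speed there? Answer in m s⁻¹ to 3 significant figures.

52.1 m s⁻¹

With the same pressure gradient and density, V_g ∝ 1/f ∝ 1/sin φ.
V₂ = V₁ · sin φ₁ / sin φ₂ = 15.0 × sin 64° / sin 15°
V₂ = 15.0 × 0.8988/0.2588 = 52.1 m s⁻¹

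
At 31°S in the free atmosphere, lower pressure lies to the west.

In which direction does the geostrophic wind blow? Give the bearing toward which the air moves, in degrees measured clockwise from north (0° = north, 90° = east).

180°

The pressure-gradient force points toward the west (bearing 270°).
Geostrophic balance: in the Southern Hemisphere the Coriolis force deflects motion to the left, so the geostrophic wind blows 90° to the left of the pressure-gradient force (low pressure on the right).
Rotating 270° by 90° counterclockwise gives 180° — the wind blows toward the south.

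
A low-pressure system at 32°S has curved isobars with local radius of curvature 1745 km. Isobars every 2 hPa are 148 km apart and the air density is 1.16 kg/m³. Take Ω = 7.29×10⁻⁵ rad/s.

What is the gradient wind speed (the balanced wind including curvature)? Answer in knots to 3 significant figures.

Coriolis parameter at 32°S:
f = 2Ω sin φ = 2 × 7.29×10⁻⁵ × sin 32° = 7.73×10⁻⁵ s⁻¹
Pressure gradient: |∂P/∂n| = 200 Pa / 148000 m = 1.35×10⁻³ Pa/m
Geostrophic speed: V_g = |∂P/∂n|/(fρ) = 1.35×10⁻³/(7.73×10⁻⁵ × 1.16) = 15.1 m/s
Around a low, centrifugal force acts outward with Coriolis, so pressure-gradient force balances both:
(1/ρ)|∂P/∂n| = fV + V²/R  →  V² + fR·V − fR·V_g = 0
With fR = 7.73×10⁻⁵ × 1745×10³ m = 135 m/s:
V = [−fR + √((fR)² + 4 fR V_g)]/2 = [−135 + √(135² + 4×135×15.1)]/2 = 13.7 m/s
Subgeostrophic (V < V_g = 15.1 m/s), as expected around a low.
Converting: 13.7 m/s × 1.944 = 26.6 knots

26.6 knots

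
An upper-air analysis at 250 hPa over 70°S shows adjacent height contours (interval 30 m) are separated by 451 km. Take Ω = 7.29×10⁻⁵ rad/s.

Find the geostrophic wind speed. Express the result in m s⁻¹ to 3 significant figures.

4.76 m s⁻¹

Coriolis parameter at 70°S:
f = 2Ω sin φ = 2 × 7.29×10⁻⁵ × sin 70° = 1.37×10⁻⁴ s⁻¹
Height gradient: |∂Z/∂n| = 30 m / 451000 m = 6.65×10⁻⁵
On a pressure surface, geostrophic balance gives V_g = (g/f)|∂Z/∂n|:
V_g = 9.81 × 6.65×10⁻⁵ / 1.37×10⁻⁴ = 4.76 m/s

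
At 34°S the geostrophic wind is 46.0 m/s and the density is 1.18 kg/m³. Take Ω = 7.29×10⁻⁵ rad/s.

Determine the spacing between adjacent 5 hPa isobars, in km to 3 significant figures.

113 km

Coriolis parameter at 34°S:
f = 2Ω sin φ = 2 × 7.29×10⁻⁵ × sin 34° = 8.15×10⁻⁵ s⁻¹
Geostrophic balance rearranged: |∂P/∂n| = f ρ V_g
|∂P/∂n| = 8.15×10⁻⁵ × 1.18 × 46.0 = 4.43×10⁻³ Pa/m
Isobar spacing: Δn = ΔP/|∂P/∂n| = 500 Pa / 4.43×10⁻³ Pa/m = 112982 m ≈ 113 km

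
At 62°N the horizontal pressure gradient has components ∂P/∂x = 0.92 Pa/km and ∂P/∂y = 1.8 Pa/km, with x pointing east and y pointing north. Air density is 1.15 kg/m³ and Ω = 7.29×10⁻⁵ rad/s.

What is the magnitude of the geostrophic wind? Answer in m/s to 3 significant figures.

Coriolis parameter at 62°N:
f = 2Ω sin φ = 2 × 7.29×10⁻⁵ × sin 62° = 1.29×10⁻⁴ s⁻¹
Component geostrophic relations (x east, y north):
u_g = −(1/(fρ)) ∂P/∂y,  v_g = (1/(fρ)) ∂P/∂x
u_g = −(1.8×10⁻³)/(1.29×10⁻⁴ × 1.15) = −12.2 m/s;  v_g = (0.92×10⁻³)/(1.29×10⁻⁴ × 1.15) = 6.21 m/s
|V_g| = √(u_g² + v_g²) = 13.7 m/s

13.7 m/s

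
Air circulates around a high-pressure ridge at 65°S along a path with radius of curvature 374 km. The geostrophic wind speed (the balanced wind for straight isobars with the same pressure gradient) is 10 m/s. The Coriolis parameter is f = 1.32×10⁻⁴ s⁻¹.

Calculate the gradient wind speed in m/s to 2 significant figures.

Around a high, pressure-gradient force acts outward with centrifugal, so Coriolis balances both:
fV = (1/ρ)|∂P/∂n| + V²/R  →  V² − fR·V + fR·V_g = 0
With fR = 1.32×10⁻⁴ × 374×10³ m = 49.4 m/s:
V = [fR − √((fR)² − 4 fR V_g)]/2 = [49.4 − √(49.4² − 4×49.4×10)]/2 = 13.9 m/s
Supergeostrophic (V > V_g = 10 m/s), as expected around a high.

14 m/s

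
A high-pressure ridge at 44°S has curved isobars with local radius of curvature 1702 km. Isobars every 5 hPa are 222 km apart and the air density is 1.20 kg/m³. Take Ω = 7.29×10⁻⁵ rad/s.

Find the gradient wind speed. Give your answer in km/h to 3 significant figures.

76.0 km/h

Coriolis parameter at 44°S:
f = 2Ω sin φ = 2 × 7.29×10⁻⁵ × sin 44° = 1.01×10⁻⁴ s⁻¹
Pressure gradient: |∂P/∂n| = 500 Pa / 222000 m = 2.25×10⁻³ Pa/m
Geostrophic speed: V_g = |∂P/∂n|/(fρ) = 2.25×10⁻³/(1.01×10⁻⁴ × 1.20) = 18.5 m/s
Around a high, pressure-gradient force acts outward with centrifugal, so Coriolis balances both:
fV = (1/ρ)|∂P/∂n| + V²/R  →  V² − fR·V + fR·V_g = 0
With fR = 1.01×10⁻⁴ × 1702×10³ m = 172 m/s:
V = [fR − √((fR)² − 4 fR V_g)]/2 = [172 − √(172² − 4×172×18.5)]/2 = 21.1 m/s
Supergeostrophic (V > V_g = 18.5 m/s), as expected around a high.
Converting: 21.1 m/s × 3.6 = 76.0 km/h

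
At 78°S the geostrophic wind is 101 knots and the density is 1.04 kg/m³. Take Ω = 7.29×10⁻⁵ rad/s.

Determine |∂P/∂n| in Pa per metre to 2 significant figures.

Coriolis parameter at 78°S:
f = 2Ω sin φ = 2 × 7.29×10⁻⁵ × sin 78° = 1.43×10⁻⁴ s⁻¹
Wind speed in SI: 101 knots = 52.0 m/s
Geostrophic balance rearranged: |∂P/∂n| = f ρ V_g
|∂P/∂n| = 1.43×10⁻⁴ × 1.04 × 52.0 = 7.71×10⁻³ Pa/m

7.7×10⁻³ Pa/m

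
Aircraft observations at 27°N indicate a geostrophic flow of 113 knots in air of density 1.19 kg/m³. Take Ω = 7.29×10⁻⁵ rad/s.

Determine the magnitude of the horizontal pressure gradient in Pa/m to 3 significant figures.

4.58×10⁻³ Pa/m

Coriolis parameter at 27°N:
f = 2Ω sin φ = 2 × 7.29×10⁻⁵ × sin 27° = 6.62×10⁻⁵ s⁻¹
Wind speed in SI: 113 knots = 58.1 m/s
Geostrophic balance rearranged: |∂P/∂n| = f ρ V_g
|∂P/∂n| = 6.62×10⁻⁵ × 1.19 × 58.1 = 4.58×10⁻³ Pa/m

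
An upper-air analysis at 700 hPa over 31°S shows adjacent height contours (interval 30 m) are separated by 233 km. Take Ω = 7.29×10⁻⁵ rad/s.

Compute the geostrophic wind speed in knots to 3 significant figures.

32.7 knots

Coriolis parameter at 31°S:
f = 2Ω sin φ = 2 × 7.29×10⁻⁵ × sin 31° = 7.51×10⁻⁵ s⁻¹
Height gradient: |∂Z/∂n| = 30 m / 233000 m = 1.29×10⁻⁴
On a pressure surface, geostrophic balance gives V_g = (g/f)|∂Z/∂n|:
V_g = 9.81 × 1.29×10⁻⁴ / 7.51×10⁻⁵ = 16.8 m/s
Converting: 16.8 m/s × 1.944 = 32.7 knots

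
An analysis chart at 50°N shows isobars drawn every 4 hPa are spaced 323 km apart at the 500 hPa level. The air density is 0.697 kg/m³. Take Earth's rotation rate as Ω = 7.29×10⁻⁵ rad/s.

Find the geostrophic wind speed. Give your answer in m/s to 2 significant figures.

Coriolis parameter at 50°N:
f = 2Ω sin φ = 2 × 7.29×10⁻⁵ × sin 50° = 1.12×10⁻⁴ s⁻¹
Pressure gradient: |∂P/∂n| = 400 Pa / 323000 m = 1.24×10⁻³ Pa/m
Geostrophic balance (pressure-gradient force = Coriolis force):
V_g = (1/(fρ)) |∂P/∂n| = 1.24×10⁻³ / (1.12×10⁻⁴ × 0.697) = 15.9 m/s

16 m/s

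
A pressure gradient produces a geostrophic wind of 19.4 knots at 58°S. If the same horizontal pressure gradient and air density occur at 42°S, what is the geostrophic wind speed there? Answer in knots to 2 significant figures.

With the same pressure gradient and density, V_g ∝ 1/f ∝ 1/sin φ.
V₂ = V₁ · sin φ₁ / sin φ₂ = 19.4 × sin 58° / sin 42°
V₂ = 19.4 × 0.8480/0.6691 = 25 knots

25 knots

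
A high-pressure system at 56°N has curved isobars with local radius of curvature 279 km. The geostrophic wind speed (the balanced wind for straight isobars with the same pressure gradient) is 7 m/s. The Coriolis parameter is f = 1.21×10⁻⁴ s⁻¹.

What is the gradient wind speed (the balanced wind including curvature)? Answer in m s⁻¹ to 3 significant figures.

9.91 m s⁻¹

Around a high, pressure-gradient force acts outward with centrifugal, so Coriolis balances both:
fV = (1/ρ)|∂P/∂n| + V²/R  →  V² − fR·V + fR·V_g = 0
With fR = 1.21×10⁻⁴ × 279×10³ m = 33.8 m/s:
V = [fR − √((fR)² − 4 fR V_g)]/2 = [33.8 − √(33.8² − 4×33.8×7)]/2 = 9.91 m/s
Supergeostrophic (V > V_g = 7 m/s), as expected around a high.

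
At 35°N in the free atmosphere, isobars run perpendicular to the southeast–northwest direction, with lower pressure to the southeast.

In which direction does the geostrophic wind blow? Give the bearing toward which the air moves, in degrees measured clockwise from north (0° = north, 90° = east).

The pressure-gradient force points toward the southeast (bearing 135°).
Geostrophic balance: in the Northern Hemisphere the Coriolis force deflects motion to the right, so the geostrophic wind blows 90° to the right of the pressure-gradient force (low pressure on the left).
Rotating 135° by 90° clockwise gives 225° — the wind blows toward the southwest.

225°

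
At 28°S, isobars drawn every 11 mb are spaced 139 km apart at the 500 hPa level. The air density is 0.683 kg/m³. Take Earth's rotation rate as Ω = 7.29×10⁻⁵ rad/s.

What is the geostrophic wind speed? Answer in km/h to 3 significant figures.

Coriolis parameter at 28°S:
f = 2Ω sin φ = 2 × 7.29×10⁻⁵ × sin 28° = 6.84×10⁻⁵ s⁻¹
Pressure gradient: |∂P/∂n| = 1100 Pa / 139000 m = 7.91×10⁻³ Pa/m
Geostrophic balance (pressure-gradient force = Coriolis force):
V_g = (1/(fρ)) |∂P/∂n| = 7.91×10⁻³ / (6.84×10⁻⁵ × 0.683) = 169 m/s
Converting: 169 m/s × 3.6 = 609 km/h

609 km/h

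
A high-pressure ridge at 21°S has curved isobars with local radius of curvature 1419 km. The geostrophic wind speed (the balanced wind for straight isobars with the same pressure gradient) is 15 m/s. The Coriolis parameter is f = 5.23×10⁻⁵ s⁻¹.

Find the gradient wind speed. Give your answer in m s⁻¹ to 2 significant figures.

Around a high, pressure-gradient force acts outward with centrifugal, so Coriolis balances both:
fV = (1/ρ)|∂P/∂n| + V²/R  →  V² − fR·V + fR·V_g = 0
With fR = 5.23×10⁻⁵ × 1419×10³ m = 74.2 m/s:
V = [fR − √((fR)² − 4 fR V_g)]/2 = [74.2 − √(74.2² − 4×74.2×15)]/2 = 20.9 m/s
Supergeostrophic (V > V_g = 15 m/s), as expected around a high.

21 m s⁻¹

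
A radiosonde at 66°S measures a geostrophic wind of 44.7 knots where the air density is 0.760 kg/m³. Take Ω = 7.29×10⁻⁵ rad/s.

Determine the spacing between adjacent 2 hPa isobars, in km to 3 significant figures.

Coriolis parameter at 66°S:
f = 2Ω sin φ = 2 × 7.29×10⁻⁵ × sin 66° = 1.33×10⁻⁴ s⁻¹
Wind speed in SI: 44.7 knots = 23.0 m/s
Geostrophic balance rearranged: |∂P/∂n| = f ρ V_g
|∂P/∂n| = 1.33×10⁻⁴ × 0.760 × 23.0 = 2.33×10⁻³ Pa/m
Isobar spacing: Δn = ΔP/|∂P/∂n| = 200 Pa / 2.33×10⁻³ Pa/m = 85918 m ≈ 85.9 km

85.9 km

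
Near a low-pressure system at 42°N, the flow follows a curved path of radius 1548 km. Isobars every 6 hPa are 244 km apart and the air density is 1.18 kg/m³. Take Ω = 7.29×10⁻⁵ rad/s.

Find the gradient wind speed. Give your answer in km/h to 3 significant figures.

68.3 km/h

Coriolis parameter at 42°N:
f = 2Ω sin φ = 2 × 7.29×10⁻⁵ × sin 42° = 9.76×10⁻⁵ s⁻¹
Pressure gradient: |∂P/∂n| = 600 Pa / 244000 m = 2.46×10⁻³ Pa/m
Geostrophic speed: V_g = |∂P/∂n|/(fρ) = 2.46×10⁻³/(9.76×10⁻⁵ × 1.18) = 21.4 m/s
Around a low, centrifugal force acts outward with Coriolis, so pressure-gradient force balances both:
(1/ρ)|∂P/∂n| = fV + V²/R  →  V² + fR·V − fR·V_g = 0
With fR = 9.76×10⁻⁵ × 1548×10³ m = 151 m/s:
V = [−fR + √((fR)² + 4 fR V_g)]/2 = [−151 + √(151² + 4×151×21.4)]/2 = 19 m/s
Subgeostrophic (V < V_g = 21.4 m/s), as expected around a low.
Converting: 19 m/s × 3.6 = 68.3 km/h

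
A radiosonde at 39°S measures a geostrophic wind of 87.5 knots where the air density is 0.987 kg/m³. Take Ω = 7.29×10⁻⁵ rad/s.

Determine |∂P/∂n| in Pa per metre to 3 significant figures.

Coriolis parameter at 39°S:
f = 2Ω sin φ = 2 × 7.29×10⁻⁵ × sin 39° = 9.18×10⁻⁵ s⁻¹
Wind speed in SI: 87.5 knots = 45.0 m/s
Geostrophic balance rearranged: |∂P/∂n| = f ρ V_g
|∂P/∂n| = 9.18×10⁻⁵ × 0.987 × 45.0 = 4.08×10⁻³ Pa/m

4.08×10⁻³ Pa/m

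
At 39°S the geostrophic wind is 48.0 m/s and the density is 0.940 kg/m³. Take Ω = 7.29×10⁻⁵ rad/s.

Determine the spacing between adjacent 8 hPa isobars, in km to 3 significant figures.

Coriolis parameter at 39°S:
f = 2Ω sin φ = 2 × 7.29×10⁻⁵ × sin 39° = 9.18×10⁻⁵ s⁻¹
Geostrophic balance rearranged: |∂P/∂n| = f ρ V_g
|∂P/∂n| = 9.18×10⁻⁵ × 0.940 × 48.0 = 4.14×10⁻³ Pa/m
Isobar spacing: Δn = ΔP/|∂P/∂n| = 800 Pa / 4.14×10⁻³ Pa/m = 193238 m ≈ 193 km

193 km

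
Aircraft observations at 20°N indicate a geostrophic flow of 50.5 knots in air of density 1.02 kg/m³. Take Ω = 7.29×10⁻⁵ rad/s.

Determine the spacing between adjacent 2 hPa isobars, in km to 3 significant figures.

151 km

Coriolis parameter at 20°N:
f = 2Ω sin φ = 2 × 7.29×10⁻⁵ × sin 20° = 4.99×10⁻⁵ s⁻¹
Wind speed in SI: 50.5 knots = 26.0 m/s
Geostrophic balance rearranged: |∂P/∂n| = f ρ V_g
|∂P/∂n| = 4.99×10⁻⁵ × 1.02 × 26.0 = 1.32×10⁻³ Pa/m
Isobar spacing: Δn = ΔP/|∂P/∂n| = 200 Pa / 1.32×10⁻³ Pa/m = 151353 m ≈ 151 km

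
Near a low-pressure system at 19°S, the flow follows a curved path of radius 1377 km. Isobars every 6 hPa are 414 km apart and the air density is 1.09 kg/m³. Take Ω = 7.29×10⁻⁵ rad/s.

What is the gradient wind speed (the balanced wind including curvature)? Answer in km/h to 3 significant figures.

76.2 km/h

Coriolis parameter at 19°S:
f = 2Ω sin φ = 2 × 7.29×10⁻⁵ × sin 19° = 4.75×10⁻⁵ s⁻¹
Pressure gradient: |∂P/∂n| = 600 Pa / 414000 m = 1.45×10⁻³ Pa/m
Geostrophic speed: V_g = |∂P/∂n|/(fρ) = 1.45×10⁻³/(4.75×10⁻⁵ × 1.09) = 28.0 m/s
Around a low, centrifugal force acts outward with Coriolis, so pressure-gradient force balances both:
(1/ρ)|∂P/∂n| = fV + V²/R  →  V² + fR·V − fR·V_g = 0
With fR = 4.75×10⁻⁵ × 1377×10³ m = 65.4 m/s:
V = [−fR + √((fR)² + 4 fR V_g)]/2 = [−65.4 + √(65.4² + 4×65.4×28)]/2 = 21.2 m/s
Subgeostrophic (V < V_g = 28 m/s), as expected around a low.
Converting: 21.2 m/s × 3.6 = 76.2 km/h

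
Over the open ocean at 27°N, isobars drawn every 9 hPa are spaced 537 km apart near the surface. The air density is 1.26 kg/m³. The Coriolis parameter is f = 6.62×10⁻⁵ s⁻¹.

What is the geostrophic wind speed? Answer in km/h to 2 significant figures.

72 km/h

Pressure gradient: |∂P/∂n| = 900 Pa / 537000 m = 1.68×10⁻³ Pa/m
Geostrophic balance (pressure-gradient force = Coriolis force):
V_g = (1/(fρ)) |∂P/∂n| = 1.68×10⁻³ / (6.62×10⁻⁵ × 1.26) = 20.1 m/s
Converting: 20.1 m/s × 3.6 = 72 km/h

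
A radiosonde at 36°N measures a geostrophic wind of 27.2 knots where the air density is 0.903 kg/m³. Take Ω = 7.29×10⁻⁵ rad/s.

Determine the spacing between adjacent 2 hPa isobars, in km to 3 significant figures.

Coriolis parameter at 36°N:
f = 2Ω sin φ = 2 × 7.29×10⁻⁵ × sin 36° = 8.57×10⁻⁵ s⁻¹
Wind speed in SI: 27.2 knots = 14.0 m/s
Geostrophic balance rearranged: |∂P/∂n| = f ρ V_g
|∂P/∂n| = 8.57×10⁻⁵ × 0.903 × 14.0 = 1.08×10⁻³ Pa/m
Isobar spacing: Δn = ΔP/|∂P/∂n| = 200 Pa / 1.08×10⁻³ Pa/m = 184697 m ≈ 185 km

185 km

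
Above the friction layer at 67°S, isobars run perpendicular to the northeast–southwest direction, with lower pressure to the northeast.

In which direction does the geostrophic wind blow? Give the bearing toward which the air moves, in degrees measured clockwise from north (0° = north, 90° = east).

315°

The pressure-gradient force points toward the northeast (bearing 045°).
Geostrophic balance: in the Southern Hemisphere the Coriolis force deflects motion to the left, so the geostrophic wind blows 90° to the left of the pressure-gradient force (low pressure on the right).
Rotating 045° by 90° counterclockwise gives 315° — the wind blows toward the northwest.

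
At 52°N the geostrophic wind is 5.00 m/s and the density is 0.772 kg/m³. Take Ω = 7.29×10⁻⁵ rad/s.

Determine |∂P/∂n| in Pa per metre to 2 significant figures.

4.4×10⁻⁴ Pa/m

Coriolis parameter at 52°N:
f = 2Ω sin φ = 2 × 7.29×10⁻⁵ × sin 52° = 1.15×10⁻⁴ s⁻¹
Geostrophic balance rearranged: |∂P/∂n| = f ρ V_g
|∂P/∂n| = 1.15×10⁻⁴ × 0.772 × 5.00 = 4.43×10⁻⁴ Pa/m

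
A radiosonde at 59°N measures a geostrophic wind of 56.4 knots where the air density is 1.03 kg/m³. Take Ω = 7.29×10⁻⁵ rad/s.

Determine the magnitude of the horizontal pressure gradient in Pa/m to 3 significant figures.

3.73×10⁻³ Pa/m

Coriolis parameter at 59°N:
f = 2Ω sin φ = 2 × 7.29×10⁻⁵ × sin 59° = 1.25×10⁻⁴ s⁻¹
Wind speed in SI: 56.4 knots = 29.0 m/s
Geostrophic balance rearranged: |∂P/∂n| = f ρ V_g
|∂P/∂n| = 1.25×10⁻⁴ × 1.03 × 29.0 = 3.73×10⁻³ Pa/m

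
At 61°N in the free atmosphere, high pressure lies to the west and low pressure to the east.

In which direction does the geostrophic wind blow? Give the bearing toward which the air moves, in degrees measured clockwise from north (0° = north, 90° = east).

180°

The pressure-gradient force points toward the east (bearing 090°).
Geostrophic balance: in the Northern Hemisphere the Coriolis force deflects motion to the right, so the geostrophic wind blows 90° to the right of the pressure-gradient force (low pressure on the left).
Rotating 090° by 90° clockwise gives 180° — the wind blows toward the south.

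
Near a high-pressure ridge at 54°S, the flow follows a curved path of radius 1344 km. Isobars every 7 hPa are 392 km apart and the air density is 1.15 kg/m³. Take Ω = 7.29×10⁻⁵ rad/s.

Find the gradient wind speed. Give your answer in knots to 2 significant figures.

Coriolis parameter at 54°S:
f = 2Ω sin φ = 2 × 7.29×10⁻⁵ × sin 54° = 1.18×10⁻⁴ s⁻¹
Pressure gradient: |∂P/∂n| = 700 Pa / 392000 m = 1.79×10⁻³ Pa/m
Geostrophic speed: V_g = |∂P/∂n|/(fρ) = 1.79×10⁻³/(1.18×10⁻⁴ × 1.15) = 13.2 m/s
Around a high, pressure-gradient force acts outward with centrifugal, so Coriolis balances both:
fV = (1/ρ)|∂P/∂n| + V²/R  →  V² − fR·V + fR·V_g = 0
With fR = 1.18×10⁻⁴ × 1344×10³ m = 159 m/s:
V = [fR − √((fR)² − 4 fR V_g)]/2 = [159 − √(159² − 4×159×13.2)]/2 = 14.5 m/s
Supergeostrophic (V > V_g = 13.2 m/s), as expected around a high.
Converting: 14.5 m/s × 1.944 = 28 knots

28 knots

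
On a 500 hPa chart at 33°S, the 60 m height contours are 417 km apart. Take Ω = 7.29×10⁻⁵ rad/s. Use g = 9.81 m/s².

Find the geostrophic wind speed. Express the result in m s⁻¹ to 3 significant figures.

17.8 m s⁻¹

Coriolis parameter at 33°S:
f = 2Ω sin φ = 2 × 7.29×10⁻⁵ × sin 33° = 7.94×10⁻⁵ s⁻¹
Height gradient: |∂Z/∂n| = 60 m / 417000 m = 1.44×10⁻⁴
On a pressure surface, geostrophic balance gives V_g = (g/f)|∂Z/∂n|:
V_g = 9.81 × 1.44×10⁻⁴ / 7.94×10⁻⁵ = 17.8 m/s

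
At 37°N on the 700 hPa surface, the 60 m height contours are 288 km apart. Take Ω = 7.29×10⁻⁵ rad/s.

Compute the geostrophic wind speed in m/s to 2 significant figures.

Coriolis parameter at 37°N:
f = 2Ω sin φ = 2 × 7.29×10⁻⁵ × sin 37° = 8.77×10⁻⁵ s⁻¹
Height gradient: |∂Z/∂n| = 60 m / 288000 m = 2.08×10⁻⁴
On a pressure surface, geostrophic balance gives V_g = (g/f)|∂Z/∂n|:
V_g = 9.81 × 2.08×10⁻⁴ / 8.77×10⁻⁵ = 23.3 m/s

23 m/s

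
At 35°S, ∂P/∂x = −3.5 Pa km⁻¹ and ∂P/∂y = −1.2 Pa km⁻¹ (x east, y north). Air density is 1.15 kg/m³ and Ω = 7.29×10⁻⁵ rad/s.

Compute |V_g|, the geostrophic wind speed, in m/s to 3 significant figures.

Coriolis parameter at 35°S:
f = 2Ω sin φ = 2 × 7.29×10⁻⁵ × sin 35° = 8.36×10⁻⁵ s⁻¹
In the Southern Hemisphere f is negative: f = −8.36×10⁻⁵ s⁻¹.
Component geostrophic relations (x east, y north):
u_g = −(1/(fρ)) ∂P/∂y,  v_g = (1/(fρ)) ∂P/∂x
u_g = −(−1.2×10⁻³)/(−8.36×10⁻⁵ × 1.15) = −12.5 m/s;  v_g = (−3.5×10⁻³)/(−8.36×10⁻⁵ × 1.15) = 36.4 m/s
|V_g| = √(u_g² + v_g²) = 38.5 m/s

38.5 m/s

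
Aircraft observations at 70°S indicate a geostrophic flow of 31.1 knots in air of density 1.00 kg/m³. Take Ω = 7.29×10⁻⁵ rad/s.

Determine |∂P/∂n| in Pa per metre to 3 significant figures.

2.19×10⁻³ Pa/m

Coriolis parameter at 70°S:
f = 2Ω sin φ = 2 × 7.29×10⁻⁵ × sin 70° = 1.37×10⁻⁴ s⁻¹
Wind speed in SI: 31.1 knots = 16.0 m/s
Geostrophic balance rearranged: |∂P/∂n| = f ρ V_g
|∂P/∂n| = 1.37×10⁻⁴ × 1.00 × 16.0 = 2.19×10⁻³ Pa/m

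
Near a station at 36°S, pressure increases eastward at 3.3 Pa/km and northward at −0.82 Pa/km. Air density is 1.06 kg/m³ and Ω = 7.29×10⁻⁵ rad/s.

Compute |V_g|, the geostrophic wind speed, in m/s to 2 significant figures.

37 m/s

Coriolis parameter at 36°S:
f = 2Ω sin φ = 2 × 7.29×10⁻⁵ × sin 36° = 8.57×10⁻⁵ s⁻¹
In the Southern Hemisphere f is negative: f = −8.57×10⁻⁵ s⁻¹.
Component geostrophic relations (x east, y north):
u_g = −(1/(fρ)) ∂P/∂y,  v_g = (1/(fρ)) ∂P/∂x
u_g = −(−0.82×10⁻³)/(−8.57×10⁻⁵ × 1.06) = −9.03 m/s;  v_g = (3.3×10⁻³)/(−8.57×10⁻⁵ × 1.06) = −36.3 m/s
|V_g| = √(u_g² + v_g²) = 37.4 m/s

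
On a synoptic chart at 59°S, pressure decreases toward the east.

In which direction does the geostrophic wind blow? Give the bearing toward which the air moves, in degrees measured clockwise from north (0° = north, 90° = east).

The pressure-gradient force points toward the east (bearing 090°).
Geostrophic balance: in the Southern Hemisphere the Coriolis force deflects motion to the left, so the geostrophic wind blows 90° to the left of the pressure-gradient force (low pressure on the right).
Rotating 090° by 90° counterclockwise gives 000° — the wind blows toward the north.

000°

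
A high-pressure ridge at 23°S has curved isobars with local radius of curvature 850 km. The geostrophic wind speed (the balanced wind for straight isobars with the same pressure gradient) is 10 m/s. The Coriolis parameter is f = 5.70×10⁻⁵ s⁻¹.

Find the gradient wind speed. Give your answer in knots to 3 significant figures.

27.4 knots

Around a high, pressure-gradient force acts outward with centrifugal, so Coriolis balances both:
fV = (1/ρ)|∂P/∂n| + V²/R  →  V² − fR·V + fR·V_g = 0
With fR = 5.70×10⁻⁵ × 850×10³ m = 48.4 m/s:
V = [fR − √((fR)² − 4 fR V_g)]/2 = [48.4 − √(48.4² − 4×48.4×10)]/2 = 14.1 m/s
Supergeostrophic (V > V_g = 10 m/s), as expected around a high.
Converting: 14.1 m/s × 1.944 = 27.4 knots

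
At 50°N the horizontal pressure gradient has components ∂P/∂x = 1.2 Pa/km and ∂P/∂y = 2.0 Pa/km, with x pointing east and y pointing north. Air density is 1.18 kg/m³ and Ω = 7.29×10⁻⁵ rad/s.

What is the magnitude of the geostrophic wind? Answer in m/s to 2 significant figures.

Coriolis parameter at 50°N:
f = 2Ω sin φ = 2 × 7.29×10⁻⁵ × sin 50° = 1.12×10⁻⁴ s⁻¹
Component geostrophic relations (x east, y north):
u_g = −(1/(fρ)) ∂P/∂y,  v_g = (1/(fρ)) ∂P/∂x
u_g = −(2.0×10⁻³)/(1.12×10⁻⁴ × 1.18) = −15.2 m/s;  v_g = (1.2×10⁻³)/(1.12×10⁻⁴ × 1.18) = 9.11 m/s
|V_g| = √(u_g² + v_g²) = 17.7 m/s

18 m/s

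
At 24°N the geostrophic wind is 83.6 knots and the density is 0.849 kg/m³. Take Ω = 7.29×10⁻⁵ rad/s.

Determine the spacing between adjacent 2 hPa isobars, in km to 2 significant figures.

92 km

Coriolis parameter at 24°N:
f = 2Ω sin φ = 2 × 7.29×10⁻⁵ × sin 24° = 5.93×10⁻⁵ s⁻¹
Wind speed in SI: 83.6 knots = 43.0 m/s
Geostrophic balance rearranged: |∂P/∂n| = f ρ V_g
|∂P/∂n| = 5.93×10⁻⁵ × 0.849 × 43.0 = 2.17×10⁻³ Pa/m
Isobar spacing: Δn = ΔP/|∂P/∂n| = 200 Pa / 2.17×10⁻³ Pa/m = 92365 m ≈ 92 km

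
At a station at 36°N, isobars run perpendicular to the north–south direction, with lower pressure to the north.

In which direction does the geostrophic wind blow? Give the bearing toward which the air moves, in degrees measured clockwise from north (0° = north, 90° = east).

The pressure-gradient force points toward the north (bearing 000°).
Geostrophic balance: in the Northern Hemisphere the Coriolis force deflects motion to the right, so the geostrophic wind blows 90° to the right of the pressure-gradient force (low pressure on the left).
Rotating 000° by 90° clockwise gives 090° — the wind blows toward the east.

090°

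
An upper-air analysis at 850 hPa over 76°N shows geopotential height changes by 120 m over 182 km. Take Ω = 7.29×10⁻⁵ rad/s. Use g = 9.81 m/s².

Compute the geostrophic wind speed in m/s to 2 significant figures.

46 m/s

Coriolis parameter at 76°N:
f = 2Ω sin φ = 2 × 7.29×10⁻⁵ × sin 76° = 1.41×10⁻⁴ s⁻¹
Height gradient: |∂Z/∂n| = 120 m / 182000 m = 6.59×10⁻⁴
On a pressure surface, geostrophic balance gives V_g = (g/f)|∂Z/∂n|:
V_g = 9.81 × 6.59×10⁻⁴ / 1.41×10⁻⁴ = 45.7 m/s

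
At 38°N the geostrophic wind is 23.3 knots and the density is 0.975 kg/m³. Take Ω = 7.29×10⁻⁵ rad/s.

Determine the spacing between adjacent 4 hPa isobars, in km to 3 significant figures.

Coriolis parameter at 38°N:
f = 2Ω sin φ = 2 × 7.29×10⁻⁵ × sin 38° = 8.98×10⁻⁵ s⁻¹
Wind speed in SI: 23.3 knots = 12.0 m/s
Geostrophic balance rearranged: |∂P/∂n| = f ρ V_g
|∂P/∂n| = 8.98×10⁻⁵ × 0.975 × 12.0 = 1.05×10⁻³ Pa/m
Isobar spacing: Δn = ΔP/|∂P/∂n| = 400 Pa / 1.05×10⁻³ Pa/m = 381296 m ≈ 381 km

381 km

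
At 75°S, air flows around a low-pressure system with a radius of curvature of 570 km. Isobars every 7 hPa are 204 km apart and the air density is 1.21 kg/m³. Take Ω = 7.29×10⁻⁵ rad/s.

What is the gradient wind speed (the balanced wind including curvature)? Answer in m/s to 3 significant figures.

16.7 m/s

Coriolis parameter at 75°S:
f = 2Ω sin φ = 2 × 7.29×10⁻⁵ × sin 75° = 1.41×10⁻⁴ s⁻¹
Pressure gradient: |∂P/∂n| = 700 Pa / 204000 m = 3.43×10⁻³ Pa/m
Geostrophic speed: V_g = |∂P/∂n|/(fρ) = 3.43×10⁻³/(1.41×10⁻⁴ × 1.21) = 20.1 m/s
Around a low, centrifugal force acts outward with Coriolis, so pressure-gradient force balances both:
(1/ρ)|∂P/∂n| = fV + V²/R  →  V² + fR·V − fR·V_g = 0
With fR = 1.41×10⁻⁴ × 570×10³ m = 80.3 m/s:
V = [−fR + √((fR)² + 4 fR V_g)]/2 = [−80.3 + √(80.3² + 4×80.3×20.1)]/2 = 16.7 m/s
Subgeostrophic (V < V_g = 20.1 m/s), as expected around a low.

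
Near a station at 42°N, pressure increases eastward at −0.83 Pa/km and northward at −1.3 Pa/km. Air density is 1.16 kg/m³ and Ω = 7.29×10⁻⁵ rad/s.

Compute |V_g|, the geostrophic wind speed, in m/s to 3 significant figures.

13.6 m/s

Coriolis parameter at 42°N:
f = 2Ω sin φ = 2 × 7.29×10⁻⁵ × sin 42° = 9.76×10⁻⁵ s⁻¹
Component geostrophic relations (x east, y north):
u_g = −(1/(fρ)) ∂P/∂y,  v_g = (1/(fρ)) ∂P/∂x
u_g = −(−1.3×10⁻³)/(9.76×10⁻⁵ × 1.16) = 11.5 m/s;  v_g = (−0.83×10⁻³)/(9.76×10⁻⁵ × 1.16) = −7.33 m/s
|V_g| = √(u_g² + v_g²) = 13.6 m/s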